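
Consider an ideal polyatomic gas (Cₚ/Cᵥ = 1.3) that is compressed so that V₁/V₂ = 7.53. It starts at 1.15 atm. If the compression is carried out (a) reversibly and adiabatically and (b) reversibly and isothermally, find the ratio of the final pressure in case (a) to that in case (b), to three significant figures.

P_adiabatic / P_isothermal ≈ 1.83

Isothermal: P_b = P₁(V₁/V₂) = 1.15×7.53.
Adiabatic: P_a = P₁(V₁/V₂)^γ = 1.15×7.53^(1.3).
P_a/P_b = (V₁/V₂)^(γ−1) = 7.53^(0.3) = 1.832.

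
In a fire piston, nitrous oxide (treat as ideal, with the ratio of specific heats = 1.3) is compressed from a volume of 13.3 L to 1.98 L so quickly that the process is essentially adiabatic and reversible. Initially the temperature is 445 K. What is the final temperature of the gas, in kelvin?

T₂ ≈ 788 K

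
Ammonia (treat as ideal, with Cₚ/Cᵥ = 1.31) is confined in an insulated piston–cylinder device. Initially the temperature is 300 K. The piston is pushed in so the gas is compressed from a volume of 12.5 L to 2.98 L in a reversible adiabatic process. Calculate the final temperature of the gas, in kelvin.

T₂ ≈ 468 K

For a reversible adiabat TV^(γ−1) is constant, so T₂ = T₁ (V₁/V₂)^(γ−1).
T₂ = 300 × (12.5/2.98)^(0.31) = 467.9 K.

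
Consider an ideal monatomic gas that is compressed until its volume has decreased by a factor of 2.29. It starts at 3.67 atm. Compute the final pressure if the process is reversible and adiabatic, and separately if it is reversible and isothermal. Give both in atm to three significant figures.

adiabatic: 14.6 atm; isothermal: 8.40 atm

For a monatomic ideal gas γ = 5/3.
Isothermal: P₂ = P₁(V₁/V₂) = 3.67×2.29 = 8.404 atm.
Adiabatic: P₂ = P₁(V₁/V₂)^γ = 3.67×2.29^(5/3) = 14.6 atm.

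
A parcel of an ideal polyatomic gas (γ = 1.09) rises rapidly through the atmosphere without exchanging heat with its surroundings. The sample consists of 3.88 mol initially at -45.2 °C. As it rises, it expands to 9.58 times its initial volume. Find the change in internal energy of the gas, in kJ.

ΔU ≈ -15.0 kJ

For a reversible adiabat TV^(γ−1) is constant, so T₂ = T₁ (V₁/V₂)^(γ−1).
T₁ = -45.2 °C = 227.9 K.
T₂ = 227.9 × (1/9.58)^(0.09) = 186 K.
Q = 0, so ΔU = W_on_gas = nCᵥΔT with Cᵥ = R/(γ−1) = 92.38 J/(mol·K).
ΔU = 3.88 × 92.38 × (186 − 227.9) = -15040 J.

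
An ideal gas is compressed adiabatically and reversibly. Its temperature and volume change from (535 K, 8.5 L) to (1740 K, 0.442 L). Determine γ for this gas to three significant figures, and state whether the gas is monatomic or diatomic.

γ ≈ 1.40; diatomic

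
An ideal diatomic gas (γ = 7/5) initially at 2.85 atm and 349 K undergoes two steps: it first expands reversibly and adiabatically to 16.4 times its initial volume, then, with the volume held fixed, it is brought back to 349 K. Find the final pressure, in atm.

Adiabatic step (PV^γ = const): P₂ = 2.85×(1/16.4)^(7/5) = 0.05676 atm; T₂ = 349×(1/16.4)^(2/5) = 114 K.
Isochoric: P₃ = P₂(T₃/T₂) = 0.05676 × (349/114) = 0.1738 atm.

P₃ ≈ 0.174 atm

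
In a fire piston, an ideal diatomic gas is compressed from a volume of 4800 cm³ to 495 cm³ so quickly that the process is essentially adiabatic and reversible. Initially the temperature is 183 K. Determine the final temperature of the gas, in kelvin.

T₂ ≈ 454 K

Adiabatic: T₁V₁^(γ−1) = T₂V₂^(γ−1) ⇒ T₂ = T₁ (V₁/V₂)^(γ−1).
For a diatomic ideal gas γ = 7/5, so γ−1 = 2/5.
T₂ = 183 × (4800/495)^(2/5) = 454.1 K.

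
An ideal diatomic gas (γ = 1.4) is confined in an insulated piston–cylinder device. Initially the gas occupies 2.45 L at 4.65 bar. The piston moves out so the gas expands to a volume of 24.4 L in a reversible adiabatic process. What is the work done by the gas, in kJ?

W ≈ 1.71 kJ

P₂ = P₁(V₁/V₂)^γ = 4.65×(2.45/24.4)^(1.4) = 0.1862 bar.
For a reversible adiabat, W_by_gas = (P₁V₁ − P₂V₂)/(γ−1).
W_by = (465000×0.00245 − 18620×0.0244) / (0.4) = 1712 J.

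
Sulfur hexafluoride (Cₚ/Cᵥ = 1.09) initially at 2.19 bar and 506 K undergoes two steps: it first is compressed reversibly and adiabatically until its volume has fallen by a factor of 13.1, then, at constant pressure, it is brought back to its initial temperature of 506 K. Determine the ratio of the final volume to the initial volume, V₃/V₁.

Adiabatic step: V₂/V₁ = 0.07634; T₂ = T₁·13.1^(0.09) = 637.8 K.
Isobaric step: V₃/V₂ = T₃/T₂ = 506/637.8.
V₃/V₁ = (V₂/V₁)(V₃/V₂) = 0.07634 × (506/637.8) = 0.06056.

V₃/V₁ ≈ 0.0606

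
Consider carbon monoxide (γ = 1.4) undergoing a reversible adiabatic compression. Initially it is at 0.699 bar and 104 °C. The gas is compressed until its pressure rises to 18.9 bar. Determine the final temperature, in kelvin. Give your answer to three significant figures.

Along an adiabat T P^((1−γ)/γ) is constant, so T₂ = T₁ (P₂/P₁)^((γ−1)/γ).
T₁ = 104 °C = 377.1 K.
T₂ = 377.1 × (18.9/0.699)^(0.286) = 967.5 K.

T₂ ≈ 968 K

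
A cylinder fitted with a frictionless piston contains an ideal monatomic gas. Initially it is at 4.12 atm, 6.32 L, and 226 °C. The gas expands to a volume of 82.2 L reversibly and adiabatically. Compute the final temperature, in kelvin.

For a reversible adiabat TV^(γ−1) is constant, so T₂ = T₁ (V₁/V₂)^(γ−1).
γ = 5/3 for a monatomic ideal gas.
T₁ = 226 °C = 499.1 K.
T₂ = 499.1 × (6.32/82.2)^(2/3) = 90.25 K.

T₂ ≈ 90.3 K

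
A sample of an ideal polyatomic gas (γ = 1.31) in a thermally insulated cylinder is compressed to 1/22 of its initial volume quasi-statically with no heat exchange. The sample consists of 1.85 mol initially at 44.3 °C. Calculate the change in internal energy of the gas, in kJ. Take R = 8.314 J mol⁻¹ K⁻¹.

ΔU ≈ 25.3 kJ

Adiabatic: T₁V₁^(γ−1) = T₂V₂^(γ−1) ⇒ T₂ = T₁ (V₁/V₂)^(γ−1).
T₁ = 44.3 °C = 317.4 K.
T₂ = 317.4 × 22^(0.31) = 827.6 K.
Q = 0, so ΔU = W_on_gas = nCᵥΔT with Cᵥ = R/(γ−1) = 26.82 J/(mol·K).
ΔU = 1.85 × 26.82 × (827.6 − 317.4) = 25310 J.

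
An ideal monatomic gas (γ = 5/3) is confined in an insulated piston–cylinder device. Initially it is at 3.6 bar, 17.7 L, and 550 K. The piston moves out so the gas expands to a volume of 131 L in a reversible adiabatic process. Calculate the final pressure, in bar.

Adiabatic: P₁V₁^γ = P₂V₂^γ ⇒ P₂ = P₁ (V₁/V₂)^γ.
P₂ = 3.6 × (17.7/131)^(5/3) = 0.1281 bar.

P₂ ≈ 0.128 bar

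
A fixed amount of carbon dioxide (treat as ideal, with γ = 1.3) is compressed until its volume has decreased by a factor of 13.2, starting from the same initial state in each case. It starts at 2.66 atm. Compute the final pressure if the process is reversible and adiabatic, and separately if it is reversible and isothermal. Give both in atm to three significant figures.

adiabatic: 76.1 atm; isothermal: 35.1 atm

Isothermal: P₂ = P₁(V₁/V₂) = 2.66×13.2 = 35.11 atm.
Adiabatic: P₂ = P₁(V₁/V₂)^γ = 2.66×13.2^(1.3) = 76.14 atm.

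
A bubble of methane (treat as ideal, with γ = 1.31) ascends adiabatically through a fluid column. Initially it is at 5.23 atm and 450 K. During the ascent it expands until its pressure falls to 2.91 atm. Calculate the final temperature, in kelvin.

Along an adiabat T P^((1−γ)/γ) is constant, so T₂ = T₁ (P₂/P₁)^((γ−1)/γ).
T₂ = 450 × (2.91/5.23)^(0.237) = 391.7 K.

T₂ ≈ 392 K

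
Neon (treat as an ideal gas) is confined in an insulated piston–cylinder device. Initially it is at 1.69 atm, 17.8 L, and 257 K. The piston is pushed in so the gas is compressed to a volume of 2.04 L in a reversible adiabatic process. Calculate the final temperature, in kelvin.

For a reversible adiabat TV^(γ−1) is constant, so T₂ = T₁ (V₁/V₂)^(γ−1).
γ = 5/3 for a monatomic ideal gas.
T₂ = 257 × (17.8/2.04)^(2/3) = 1089 K.

T₂ ≈ 1090 K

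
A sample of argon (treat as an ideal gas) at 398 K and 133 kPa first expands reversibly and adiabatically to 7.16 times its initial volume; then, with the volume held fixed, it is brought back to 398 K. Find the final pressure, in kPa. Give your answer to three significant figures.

For a monatomic ideal gas γ = 5/3.
Adiabatic step (PV^γ = const): P₂ = 133×(1/7.16)^(5/3) = 5 kPa; T₂ = 398×(1/7.16)^(2/3) = 107.1 K.
Isochoric: P₃ = P₂(T₃/T₂) = 5 × (398/107.1) = 18.58 kPa.

P₃ ≈ 18.6 kPa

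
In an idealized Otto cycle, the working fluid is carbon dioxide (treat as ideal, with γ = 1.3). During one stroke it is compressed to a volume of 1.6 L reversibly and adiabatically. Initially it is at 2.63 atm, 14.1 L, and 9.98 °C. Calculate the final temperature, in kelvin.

T₂ ≈ 544 K

Adiabatic: T₁V₁^(γ−1) = T₂V₂^(γ−1) ⇒ T₂ = T₁ (V₁/V₂)^(γ−1).
T₁ = 9.98 °C = 283.1 K.
T₂ = 283.1 × (14.1/1.6)^(0.3) = 543.9 K.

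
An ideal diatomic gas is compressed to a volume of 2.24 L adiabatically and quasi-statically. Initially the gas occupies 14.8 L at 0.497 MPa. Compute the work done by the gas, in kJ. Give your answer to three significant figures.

γ = 7/5 for a diatomic ideal gas.
P₂ = P₁(V₁/V₂)^γ = 0.497×(14.8/2.24)^(7/5) = 6.988 MPa.
For a reversible adiabat, W_by_gas = (P₁V₁ − P₂V₂)/(γ−1).
W_by = (497000×0.0148 − 6.988×10^6×0.00224) / (2/5) = -20750 J.

W ≈ -20.7 kJ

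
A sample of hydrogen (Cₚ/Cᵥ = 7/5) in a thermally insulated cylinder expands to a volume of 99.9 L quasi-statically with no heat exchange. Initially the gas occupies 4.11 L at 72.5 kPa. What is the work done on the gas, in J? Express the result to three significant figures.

W ≈ -537 J

P₂ = P₁(V₁/V₂)^γ = 72.5×(4.11/99.9)^(7/5) = 0.8324 kPa.
For a reversible adiabat, W_by_gas = (P₁V₁ − P₂V₂)/(γ−1).
W_by = (72500×0.00411 − 832.4×0.0999) / (2/5) = 537 J.
W_on_gas = −W_by = -537 J.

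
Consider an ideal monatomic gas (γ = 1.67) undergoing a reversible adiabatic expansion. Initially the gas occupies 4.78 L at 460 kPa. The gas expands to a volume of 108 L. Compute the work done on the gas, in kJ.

W ≈ -2.88 kJ

P₂ = P₁(V₁/V₂)^γ = 460×(4.78/108)^(1.67) = 2.521 kPa.
For a reversible adiabat, W_by_gas = (P₁V₁ − P₂V₂)/(γ−1).
W_by = (460000×0.00478 − 2521×0.108) / (0.67) = 2875 J.
W_on_gas = −W_by = -2875 J.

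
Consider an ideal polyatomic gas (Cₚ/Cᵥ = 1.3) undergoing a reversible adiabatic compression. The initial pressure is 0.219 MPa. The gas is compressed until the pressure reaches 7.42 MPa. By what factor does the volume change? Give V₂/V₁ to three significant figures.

From PV^γ = const, V₂/V₁ = (P₁/P₂)^(1/γ).
V₂/V₁ = (0.219/7.42)^(0.769) = 0.06654.

V₂/V₁ ≈ 0.0665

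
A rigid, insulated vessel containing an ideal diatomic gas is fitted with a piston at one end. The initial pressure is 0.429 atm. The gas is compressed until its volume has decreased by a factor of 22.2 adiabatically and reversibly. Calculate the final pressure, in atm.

P₂ ≈ 32.9 atm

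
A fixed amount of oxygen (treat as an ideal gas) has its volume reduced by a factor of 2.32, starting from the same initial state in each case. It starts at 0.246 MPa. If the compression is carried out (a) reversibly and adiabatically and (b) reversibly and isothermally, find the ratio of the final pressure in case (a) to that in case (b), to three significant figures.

For a diatomic ideal gas γ = 7/5.
Isothermal: P_b = P₁(V₁/V₂) = 0.246×2.32.
Adiabatic: P_a = P₁(V₁/V₂)^γ = 0.246×2.32^(7/5).
P_a/P_b = (V₁/V₂)^(γ−1) = 2.32^(2/5) = 1.4.

P_adiabatic / P_isothermal ≈ 1.40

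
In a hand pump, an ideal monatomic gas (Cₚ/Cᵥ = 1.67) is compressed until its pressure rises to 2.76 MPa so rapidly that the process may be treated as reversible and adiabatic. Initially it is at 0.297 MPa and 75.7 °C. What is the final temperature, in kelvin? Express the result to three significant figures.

Adiabatic: T₂/T₁ = (P₂/P₁)^((γ−1)/γ).
T₁ = 75.7 °C = 348.8 K.
T₂ = 348.8 × (2.76/0.297)^(0.401) = 853.2 K.

T₂ ≈ 853 K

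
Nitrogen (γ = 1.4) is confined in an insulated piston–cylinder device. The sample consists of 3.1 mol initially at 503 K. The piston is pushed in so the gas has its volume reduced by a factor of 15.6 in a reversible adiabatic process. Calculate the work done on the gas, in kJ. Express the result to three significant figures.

W ≈ 64.8 kJ

For a reversible adiabat TV^(γ−1) is constant, so T₂ = T₁ (V₁/V₂)^(γ−1).
T₂ = 503 × 15.6^(0.4) = 1509 K.
Q = 0, so ΔU = W_on_gas = nCᵥΔT with Cᵥ = R/(γ−1) = 20.79 J/(mol·K).
ΔU = 3.1 × 20.79 × (1509 − 503) = 64850 J.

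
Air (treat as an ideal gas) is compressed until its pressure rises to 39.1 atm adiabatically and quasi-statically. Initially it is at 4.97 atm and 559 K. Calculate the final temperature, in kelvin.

T₂ ≈ 1010 K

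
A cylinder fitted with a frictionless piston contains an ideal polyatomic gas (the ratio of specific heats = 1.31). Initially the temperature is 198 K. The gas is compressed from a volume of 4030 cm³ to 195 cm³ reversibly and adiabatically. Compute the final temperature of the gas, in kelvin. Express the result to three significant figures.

For a reversible adiabat TV^(γ−1) is constant, so T₂ = T₁ (V₁/V₂)^(γ−1).
T₂ = 198 × (4030/195)^(0.31) = 506.3 K.

T₂ ≈ 506 K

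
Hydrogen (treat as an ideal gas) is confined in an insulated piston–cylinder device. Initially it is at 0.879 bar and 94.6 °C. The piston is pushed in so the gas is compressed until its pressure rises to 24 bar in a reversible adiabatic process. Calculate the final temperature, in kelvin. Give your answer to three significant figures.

T₂ ≈ 946 K

Adiabatic: T₂/T₁ = (P₂/P₁)^((γ−1)/γ).
For a diatomic ideal gas γ = 7/5, so (γ−1)/γ = 2/7.
T₁ = 94.6 °C = 367.8 K.
T₂ = 367.8 × (24/0.879)^(2/7) = 946 K.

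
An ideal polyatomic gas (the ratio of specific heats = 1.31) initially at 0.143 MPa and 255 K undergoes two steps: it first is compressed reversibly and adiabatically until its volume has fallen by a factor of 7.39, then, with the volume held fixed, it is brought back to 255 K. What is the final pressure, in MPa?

Adiabatic step (PV^γ = const): P₂ = 0.143×7.39^(1.31) = 1.965 MPa; T₂ = 255×7.39^(0.31) = 474 K.
Isochoric: P₃ = P₂(T₃/T₂) = 1.965 × (255/474) = 1.057 MPa.

P₃ ≈ 1.06 MPa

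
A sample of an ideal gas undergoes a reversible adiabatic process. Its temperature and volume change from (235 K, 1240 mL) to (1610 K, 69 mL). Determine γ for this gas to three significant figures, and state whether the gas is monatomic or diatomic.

γ ≈ 1.67; monatomic

TV^(γ−1) = const ⇒ γ − 1 = ln(T₂/T₁) / ln(V₁/V₂).
γ = 1 + ln(1610/235) / ln(1240/69) = 1.666.
γ ≈ 1.67 is close to 5/3, so the gas is monatomic.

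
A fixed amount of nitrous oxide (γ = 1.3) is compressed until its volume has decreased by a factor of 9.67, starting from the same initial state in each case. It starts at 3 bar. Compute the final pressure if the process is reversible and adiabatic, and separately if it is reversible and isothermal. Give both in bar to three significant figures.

adiabatic: 57.3 bar; isothermal: 29.0 bar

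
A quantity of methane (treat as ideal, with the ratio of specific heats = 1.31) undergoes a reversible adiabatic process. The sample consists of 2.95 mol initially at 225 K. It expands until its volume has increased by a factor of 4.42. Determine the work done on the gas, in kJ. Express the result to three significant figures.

Adiabatic: T₁V₁^(γ−1) = T₂V₂^(γ−1) ⇒ T₂ = T₁ (V₁/V₂)^(γ−1).
T₂ = 225 × (1/4.42)^(0.31) = 141.9 K.
Q = 0, so ΔU = W_on_gas = nCᵥΔT with Cᵥ = R/(γ−1) = 26.82 J/(mol·K).
ΔU = 2.95 × 26.82 × (141.9 − 225) = -6572 J.

W ≈ -6.57 kJ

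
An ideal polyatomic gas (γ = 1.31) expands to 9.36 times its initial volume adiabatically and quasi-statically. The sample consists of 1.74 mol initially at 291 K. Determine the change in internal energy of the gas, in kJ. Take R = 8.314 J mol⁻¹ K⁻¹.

For a reversible adiabat TV^(γ−1) is constant, so T₂ = T₁ (V₁/V₂)^(γ−1).
T₂ = 291 × (1/9.36)^(0.31) = 145.5 K.
Q = 0, so ΔU = W_on_gas = nCᵥΔT with Cᵥ = R/(γ−1) = 26.82 J/(mol·K).
ΔU = 1.74 × 26.82 × (145.5 − 291) = -6791 J.

ΔU ≈ -6.79 kJ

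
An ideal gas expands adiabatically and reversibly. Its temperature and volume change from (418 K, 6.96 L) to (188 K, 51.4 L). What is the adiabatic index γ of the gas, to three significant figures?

γ ≈ 1.40

TV^(γ−1) = const ⇒ γ − 1 = ln(T₂/T₁) / ln(V₁/V₂).
γ = 1 + ln(188/418) / ln(6.96/51.4) = 1.4.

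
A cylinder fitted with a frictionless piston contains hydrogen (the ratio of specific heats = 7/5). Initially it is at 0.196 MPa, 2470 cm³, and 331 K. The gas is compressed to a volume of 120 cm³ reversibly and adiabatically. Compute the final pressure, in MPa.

Since PV^γ is constant along a reversible adiabat, P₂ = P₁ (V₁/V₂)^γ.
P₂ = 0.196 × (2470/120)^(7/5) = 13.53 MPa.

P₂ ≈ 13.5 MPa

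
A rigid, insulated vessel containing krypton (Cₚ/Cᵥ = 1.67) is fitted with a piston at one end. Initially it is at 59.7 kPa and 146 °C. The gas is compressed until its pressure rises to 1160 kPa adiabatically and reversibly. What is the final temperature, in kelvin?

Adiabatic: T₂/T₁ = (P₂/P₁)^((γ−1)/γ).
T₁ = 146 °C = 419.1 K.
T₂ = 419.1 × (1160/59.7)^(0.401) = 1378 K.

T₂ ≈ 1380 K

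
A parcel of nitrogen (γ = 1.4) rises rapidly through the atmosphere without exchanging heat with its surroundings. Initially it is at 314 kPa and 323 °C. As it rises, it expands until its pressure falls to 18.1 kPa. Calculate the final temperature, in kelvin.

T₂ ≈ 264 K

Adiabatic: T₂/T₁ = (P₂/P₁)^((γ−1)/γ).
T₁ = 323 °C = 596.1 K.
T₂ = 596.1 × (18.1/314)^(0.286) = 263.8 K.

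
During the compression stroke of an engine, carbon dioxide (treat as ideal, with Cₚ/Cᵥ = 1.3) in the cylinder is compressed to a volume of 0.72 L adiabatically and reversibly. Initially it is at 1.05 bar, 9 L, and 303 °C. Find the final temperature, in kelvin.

Adiabatic: T₁V₁^(γ−1) = T₂V₂^(γ−1) ⇒ T₂ = T₁ (V₁/V₂)^(γ−1).
T₁ = 303 °C = 576.1 K.
T₂ = 576.1 × (9/0.72)^(0.3) = 1229 K.

T₂ ≈ 1230 K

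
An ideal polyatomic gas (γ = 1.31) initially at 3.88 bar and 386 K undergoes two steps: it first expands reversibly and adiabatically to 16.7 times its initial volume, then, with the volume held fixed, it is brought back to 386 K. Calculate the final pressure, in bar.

Adiabatic step (PV^γ = const): P₂ = 3.88×(1/16.7)^(1.31) = 0.09707 bar; T₂ = 386×(1/16.7)^(0.31) = 161.3 K.
Isochoric: P₃ = P₂(T₃/T₂) = 0.09707 × (386/161.3) = 0.2323 bar.

P₃ ≈ 0.232 bar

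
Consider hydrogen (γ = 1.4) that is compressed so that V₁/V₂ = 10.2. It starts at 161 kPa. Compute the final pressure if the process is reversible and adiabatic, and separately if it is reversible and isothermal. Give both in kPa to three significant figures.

adiabatic: 4160 kPa; isothermal: 1640 kPa

Isothermal: P₂ = P₁(V₁/V₂) = 161×10.2 = 1642 kPa.
Adiabatic: P₂ = P₁(V₁/V₂)^γ = 161×10.2^(1.4) = 4158 kPa.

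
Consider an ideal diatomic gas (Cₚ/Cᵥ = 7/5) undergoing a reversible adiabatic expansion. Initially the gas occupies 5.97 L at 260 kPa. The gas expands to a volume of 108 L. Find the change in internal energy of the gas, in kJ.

ΔU ≈ -2.66 kJ

P₂ = P₁(V₁/V₂)^γ = 260×(5.97/108)^(7/5) = 4.514 kPa.
For a reversible adiabat, W_by_gas = (P₁V₁ − P₂V₂)/(γ−1).
W_by = (260000×0.00597 − 4514×0.108) / (2/5) = 2662 J.
Q = 0 ⇒ ΔU = −W_by = -2662 J.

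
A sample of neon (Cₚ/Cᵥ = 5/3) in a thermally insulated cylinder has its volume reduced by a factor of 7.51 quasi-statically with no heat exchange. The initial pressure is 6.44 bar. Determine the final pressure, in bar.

P₂ ≈ 185 bar

Since PV^γ is constant along a reversible adiabat, P₂ = P₁ (V₁/V₂)^γ.
P₂ = 6.44 × 7.51^(5/3) = 185.5 bar.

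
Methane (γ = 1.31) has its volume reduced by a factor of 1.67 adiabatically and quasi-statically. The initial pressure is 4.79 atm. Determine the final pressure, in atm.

Since PV^γ is constant along a reversible adiabat, P₂ = P₁ (V₁/V₂)^γ.
P₂ = 4.79 × 1.67^(1.31) = 9.378 atm.

P₂ ≈ 9.38 atm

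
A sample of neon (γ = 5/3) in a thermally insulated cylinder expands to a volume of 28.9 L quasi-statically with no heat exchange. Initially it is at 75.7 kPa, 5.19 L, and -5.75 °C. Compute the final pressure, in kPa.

Since PV^γ is constant along a reversible adiabat, P₂ = P₁ (V₁/V₂)^γ.
P₂ = 75.7 × (5.19/28.9)^(5/3) = 4.327 kPa.

P₂ ≈ 4.33 kPa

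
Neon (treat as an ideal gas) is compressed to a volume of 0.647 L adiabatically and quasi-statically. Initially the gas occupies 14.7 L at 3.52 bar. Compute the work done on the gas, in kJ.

W ≈ 54.5 kJ

γ = 5/3 for a monatomic ideal gas.
P₂ = P₁(V₁/V₂)^γ = 3.52×(14.7/0.647)^(5/3) = 641.6 bar.
For a reversible adiabat, W_by_gas = (P₁V₁ − P₂V₂)/(γ−1).
W_by = (352000×0.0147 − 6.416×10^7×0.000647) / (2/3) = -54500 J.
W_on_gas = −W_by = 54500 J.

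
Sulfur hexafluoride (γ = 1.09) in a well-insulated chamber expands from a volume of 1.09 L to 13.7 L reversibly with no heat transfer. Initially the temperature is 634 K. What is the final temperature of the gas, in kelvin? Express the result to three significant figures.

Adiabatic: T₁V₁^(γ−1) = T₂V₂^(γ−1) ⇒ T₂ = T₁ (V₁/V₂)^(γ−1).
T₂ = 634 × (1.09/13.7)^(0.09) = 504.8 K.

T₂ ≈ 505 K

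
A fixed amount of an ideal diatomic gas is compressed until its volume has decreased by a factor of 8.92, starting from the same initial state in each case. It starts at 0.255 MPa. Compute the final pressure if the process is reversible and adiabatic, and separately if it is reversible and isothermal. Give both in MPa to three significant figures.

adiabatic: 5.46 MPa; isothermal: 2.27 MPa

For a diatomic ideal gas γ = 7/5.
Isothermal: P₂ = P₁(V₁/V₂) = 0.255×8.92 = 2.275 MPa.
Adiabatic: P₂ = P₁(V₁/V₂)^γ = 0.255×8.92^(7/5) = 5.458 MPa.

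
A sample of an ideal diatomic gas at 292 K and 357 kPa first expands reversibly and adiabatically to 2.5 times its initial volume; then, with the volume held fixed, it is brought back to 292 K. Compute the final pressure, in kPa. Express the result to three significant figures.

P₃ ≈ 143 kPa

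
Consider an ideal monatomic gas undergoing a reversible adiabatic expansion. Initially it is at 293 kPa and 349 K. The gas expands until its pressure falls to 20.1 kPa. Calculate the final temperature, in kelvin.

Along an adiabat T P^((1−γ)/γ) is constant, so T₂ = T₁ (P₂/P₁)^((γ−1)/γ).
For a monatomic ideal gas γ = 5/3, so (γ−1)/γ = 2/5.
T₂ = 349 × (20.1/293)^(2/5) = 119.5 K.

T₂ ≈ 119 K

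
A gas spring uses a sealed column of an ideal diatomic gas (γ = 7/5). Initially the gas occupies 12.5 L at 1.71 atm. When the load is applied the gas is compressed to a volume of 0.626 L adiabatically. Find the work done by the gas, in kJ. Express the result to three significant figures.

W ≈ -12.5 kJ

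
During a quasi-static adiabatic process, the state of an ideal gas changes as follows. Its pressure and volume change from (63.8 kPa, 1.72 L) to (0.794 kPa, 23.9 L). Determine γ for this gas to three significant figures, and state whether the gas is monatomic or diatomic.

PV^γ = const ⇒ γ = ln(P₂/P₁) / ln(V₁/V₂).
γ = ln(0.794/63.8) / ln(1.72/23.9) = 1.667.
γ ≈ 1.67 is close to 5/3, so the gas is monatomic.

γ ≈ 1.67; monatomic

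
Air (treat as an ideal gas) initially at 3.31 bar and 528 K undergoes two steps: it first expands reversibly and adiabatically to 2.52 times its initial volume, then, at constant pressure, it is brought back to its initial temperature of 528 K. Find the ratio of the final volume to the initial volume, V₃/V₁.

For a diatomic ideal gas γ = 7/5.
Adiabatic step: V₂/V₁ = 2.52; T₂ = T₁·(1/2.52)^(2/5) = 364.8 K.
Isobaric step: V₃/V₂ = T₃/T₂ = 528/364.8.
V₃/V₁ = (V₂/V₁)(V₃/V₂) = 2.52 × (528/364.8) = 3.647.

V₃/V₁ ≈ 3.65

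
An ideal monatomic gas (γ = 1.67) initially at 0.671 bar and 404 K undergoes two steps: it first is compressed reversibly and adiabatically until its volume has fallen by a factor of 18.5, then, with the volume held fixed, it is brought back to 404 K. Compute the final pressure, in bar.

P₃ ≈ 12.4 bar

Adiabatic step (PV^γ = const): P₂ = 0.671×18.5^(1.67) = 87.68 bar; T₂ = 404×18.5^(0.67) = 2854 K.
Isochoric: P₃ = P₂(T₃/T₂) = 87.68 × (404/2854) = 12.41 bar.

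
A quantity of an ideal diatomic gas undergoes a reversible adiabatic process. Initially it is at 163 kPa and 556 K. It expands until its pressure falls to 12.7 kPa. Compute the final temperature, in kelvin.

Adiabatic: T₂/T₁ = (P₂/P₁)^((γ−1)/γ).
For a diatomic ideal gas γ = 7/5, so (γ−1)/γ = 2/7.
T₂ = 556 × (12.7/163)^(2/7) = 268.2 K.

T₂ ≈ 268 K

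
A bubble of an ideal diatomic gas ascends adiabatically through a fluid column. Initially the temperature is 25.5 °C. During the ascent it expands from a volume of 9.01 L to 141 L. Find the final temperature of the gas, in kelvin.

T₂ ≈ 99.4 K

Adiabatic: T₁V₁^(γ−1) = T₂V₂^(γ−1) ⇒ T₂ = T₁ (V₁/V₂)^(γ−1).
For a diatomic ideal gas γ = 7/5, so γ−1 = 2/5.
T₁ = 25.5 °C = 298.6 K.
T₂ = 298.6 × (9.01/141)^(2/5) = 99.4 K.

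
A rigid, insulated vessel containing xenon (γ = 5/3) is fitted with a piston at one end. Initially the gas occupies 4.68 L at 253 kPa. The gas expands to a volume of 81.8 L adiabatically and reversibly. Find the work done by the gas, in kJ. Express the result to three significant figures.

P₂ = P₁(V₁/V₂)^γ = 253×(4.68/81.8)^(5/3) = 2.149 kPa.
For a reversible adiabat, W_by_gas = (P₁V₁ − P₂V₂)/(γ−1).
W_by = (253000×0.00468 − 2149×0.0818) / (2/3) = 1512 J.

W ≈ 1.51 kJ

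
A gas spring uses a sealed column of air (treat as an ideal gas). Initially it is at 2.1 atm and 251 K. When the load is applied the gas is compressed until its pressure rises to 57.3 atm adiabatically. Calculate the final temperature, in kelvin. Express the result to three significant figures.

T₂ ≈ 646 K

Along an adiabat T P^((1−γ)/γ) is constant, so T₂ = T₁ (P₂/P₁)^((γ−1)/γ).
For a diatomic ideal gas γ = 7/5, so (γ−1)/γ = 2/7.
T₂ = 251 × (57.3/2.1)^(2/7) = 645.6 K.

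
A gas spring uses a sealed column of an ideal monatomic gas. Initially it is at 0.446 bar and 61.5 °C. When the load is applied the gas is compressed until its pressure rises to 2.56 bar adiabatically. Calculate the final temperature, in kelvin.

Adiabatic: T₂/T₁ = (P₂/P₁)^((γ−1)/γ).
For a monatomic ideal gas γ = 5/3, so (γ−1)/γ = 2/5.
T₁ = 61.5 °C = 334.6 K.
T₂ = 334.6 × (2.56/0.446)^(2/5) = 673.2 K.

T₂ ≈ 673 K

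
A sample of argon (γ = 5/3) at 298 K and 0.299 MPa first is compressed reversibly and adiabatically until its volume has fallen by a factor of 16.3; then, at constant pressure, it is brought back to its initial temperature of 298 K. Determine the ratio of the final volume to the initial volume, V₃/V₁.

V₃/V₁ ≈ 0.00954

Adiabatic step: V₂/V₁ = 0.06135; T₂ = T₁·16.3^(2/3) = 1916 K.
Isobaric step: V₃/V₂ = T₃/T₂ = 298/1916.
V₃/V₁ = (V₂/V₁)(V₃/V₂) = 0.06135 × (298/1916) = 0.009543.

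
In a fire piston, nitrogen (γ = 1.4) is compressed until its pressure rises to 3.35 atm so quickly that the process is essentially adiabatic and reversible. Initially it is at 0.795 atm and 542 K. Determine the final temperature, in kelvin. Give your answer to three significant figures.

T₂ ≈ 817 K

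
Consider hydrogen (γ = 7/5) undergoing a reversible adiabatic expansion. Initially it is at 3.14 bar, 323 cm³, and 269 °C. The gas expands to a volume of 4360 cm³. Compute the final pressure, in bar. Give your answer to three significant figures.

Since PV^γ is constant along a reversible adiabat, P₂ = P₁ (V₁/V₂)^γ.
P₂ = 3.14 × (323/4360)^(7/5) = 0.08214 bar.

P₂ ≈ 0.0821 bar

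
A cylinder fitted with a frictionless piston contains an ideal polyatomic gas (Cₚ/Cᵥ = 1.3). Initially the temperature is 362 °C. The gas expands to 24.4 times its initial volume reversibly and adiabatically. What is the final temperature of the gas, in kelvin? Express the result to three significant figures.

T₂ ≈ 244 K

For a reversible adiabat TV^(γ−1) is constant, so T₂ = T₁ (V₁/V₂)^(γ−1).
T₁ = 362 °C = 635.1 K.
T₂ = 635.1 × (1/24.4)^(0.3) = 243.6 K.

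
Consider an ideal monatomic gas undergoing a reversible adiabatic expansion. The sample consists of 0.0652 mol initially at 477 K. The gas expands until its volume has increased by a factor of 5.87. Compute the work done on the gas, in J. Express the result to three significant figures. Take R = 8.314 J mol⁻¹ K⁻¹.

W ≈ -269 J

For a reversible adiabat TV^(γ−1) is constant, so T₂ = T₁ (V₁/V₂)^(γ−1).
γ = 5/3 for a monatomic ideal gas, so γ−1 = 2/3.
T₂ = 477 × (1/5.87)^(2/3) = 146.6 K.
Q = 0, so ΔU = W_on_gas = nCᵥΔT with Cᵥ = R/(γ−1) = 12.47 J/(mol·K).
ΔU = 0.0652 × 12.47 × (146.6 − 477) = -268.7 J.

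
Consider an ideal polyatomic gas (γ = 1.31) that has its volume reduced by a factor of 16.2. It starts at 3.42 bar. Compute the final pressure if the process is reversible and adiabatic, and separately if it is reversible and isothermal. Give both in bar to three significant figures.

adiabatic: 131 bar; isothermal: 55.4 bar

Isothermal: P₂ = P₁(V₁/V₂) = 3.42×16.2 = 55.4 bar.
Adiabatic: P₂ = P₁(V₁/V₂)^γ = 3.42×16.2^(1.31) = 131.4 bar.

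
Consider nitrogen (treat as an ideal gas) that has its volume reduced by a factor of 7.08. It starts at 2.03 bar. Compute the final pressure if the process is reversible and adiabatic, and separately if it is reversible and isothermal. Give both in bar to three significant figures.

adiabatic: 31.4 bar; isothermal: 14.4 bar

For a diatomic ideal gas γ = 7/5.
Isothermal: P₂ = P₁(V₁/V₂) = 2.03×7.08 = 14.37 bar.
Adiabatic: P₂ = P₁(V₁/V₂)^γ = 2.03×7.08^(7/5) = 31.44 bar.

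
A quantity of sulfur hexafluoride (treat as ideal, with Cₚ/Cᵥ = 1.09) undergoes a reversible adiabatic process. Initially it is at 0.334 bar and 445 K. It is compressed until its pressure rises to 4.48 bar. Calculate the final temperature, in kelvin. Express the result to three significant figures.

T₂ ≈ 551 K

Adiabatic: T₂/T₁ = (P₂/P₁)^((γ−1)/γ).
T₂ = 445 × (4.48/0.334)^(0.0826) = 551.4 K.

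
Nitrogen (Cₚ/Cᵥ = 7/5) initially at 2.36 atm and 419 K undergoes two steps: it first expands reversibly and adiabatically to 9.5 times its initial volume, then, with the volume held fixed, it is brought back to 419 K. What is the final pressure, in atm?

P₃ ≈ 0.248 atm

Adiabatic step (PV^γ = const): P₂ = 2.36×(1/9.5)^(7/5) = 0.1009 atm; T₂ = 419×(1/9.5)^(2/5) = 170.3 K.
Isochoric: P₃ = P₂(T₃/T₂) = 0.1009 × (419/170.3) = 0.2484 atm.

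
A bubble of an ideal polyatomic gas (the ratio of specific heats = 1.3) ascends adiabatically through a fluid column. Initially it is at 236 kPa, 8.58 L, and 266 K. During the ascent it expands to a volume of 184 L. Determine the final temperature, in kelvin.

Adiabatic: T₁V₁^(γ−1) = T₂V₂^(γ−1) ⇒ T₂ = T₁ (V₁/V₂)^(γ−1).
T₂ = 266 × (8.58/184)^(0.3) = 106 K.

T₂ ≈ 106 K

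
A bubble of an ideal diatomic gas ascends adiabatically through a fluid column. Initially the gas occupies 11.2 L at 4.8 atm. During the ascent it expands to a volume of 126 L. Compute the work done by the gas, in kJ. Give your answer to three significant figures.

W ≈ 8.45 kJ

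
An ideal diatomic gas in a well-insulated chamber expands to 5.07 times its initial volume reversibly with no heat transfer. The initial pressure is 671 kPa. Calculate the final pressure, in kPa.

P₂ ≈ 69.1 kPa

Adiabatic: P₁V₁^γ = P₂V₂^γ ⇒ P₂ = P₁ (V₁/V₂)^γ.
For a diatomic ideal gas γ = 7/5.
P₂ = 671 × (1/5.07)^(7/5) = 69.14 kPa.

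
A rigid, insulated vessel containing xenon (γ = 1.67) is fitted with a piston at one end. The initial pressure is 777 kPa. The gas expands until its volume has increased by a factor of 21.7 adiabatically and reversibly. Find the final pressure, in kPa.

Since PV^γ is constant along a reversible adiabat, P₂ = P₁ (V₁/V₂)^γ.
P₂ = 777 × (1/21.7)^(1.67) = 4.555 kPa.

P₂ ≈ 4.56 kPa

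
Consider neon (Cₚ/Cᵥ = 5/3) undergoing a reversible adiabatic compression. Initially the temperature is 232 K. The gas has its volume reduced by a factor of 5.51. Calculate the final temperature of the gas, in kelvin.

For a reversible adiabat TV^(γ−1) is constant, so T₂ = T₁ (V₁/V₂)^(γ−1).
T₂ = 232 × 5.51^(2/3) = 723.8 K.

T₂ ≈ 724 K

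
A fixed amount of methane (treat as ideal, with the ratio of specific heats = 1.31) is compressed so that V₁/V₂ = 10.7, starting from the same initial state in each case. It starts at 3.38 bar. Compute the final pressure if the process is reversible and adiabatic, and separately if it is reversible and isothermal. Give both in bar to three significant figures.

Isothermal: P₂ = P₁(V₁/V₂) = 3.38×10.7 = 36.17 bar.
Adiabatic: P₂ = P₁(V₁/V₂)^γ = 3.38×10.7^(1.31) = 75.41 bar.

adiabatic: 75.4 bar; isothermal: 36.2 bar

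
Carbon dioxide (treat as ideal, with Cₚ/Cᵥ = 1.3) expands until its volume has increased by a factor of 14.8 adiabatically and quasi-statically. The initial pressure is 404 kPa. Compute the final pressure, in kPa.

Since PV^γ is constant along a reversible adiabat, P₂ = P₁ (V₁/V₂)^γ.
P₂ = 404 × (1/14.8)^(1.3) = 12.16 kPa.

P₂ ≈ 12.2 kPa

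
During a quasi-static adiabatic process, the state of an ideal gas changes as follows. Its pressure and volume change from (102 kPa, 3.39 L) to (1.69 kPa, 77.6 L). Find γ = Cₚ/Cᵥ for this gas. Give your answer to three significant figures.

γ ≈ 1.31

PV^γ = const ⇒ γ = ln(P₂/P₁) / ln(V₁/V₂).
γ = ln(1.69/102) / ln(3.39/77.6) = 1.31.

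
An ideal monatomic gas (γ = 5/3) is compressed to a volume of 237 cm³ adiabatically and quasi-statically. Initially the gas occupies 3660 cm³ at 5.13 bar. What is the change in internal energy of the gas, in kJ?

P₂ = P₁(V₁/V₂)^γ = 5.13×(3660/237)^(5/3) = 491.3 bar.
For a reversible adiabat, W_by_gas = (P₁V₁ − P₂V₂)/(γ−1).
W_by = (513000×0.00366 − 4.913×10^7×0.000237) / (2/3) = -14650 J.
Q = 0 ⇒ ΔU = −W_by = 14650 J.

ΔU ≈ 14.6 kJ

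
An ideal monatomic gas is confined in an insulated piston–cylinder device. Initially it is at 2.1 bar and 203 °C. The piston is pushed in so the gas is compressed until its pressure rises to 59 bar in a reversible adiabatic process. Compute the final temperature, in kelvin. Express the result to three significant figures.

T₂ ≈ 1810 K

Adiabatic: T₂/T₁ = (P₂/P₁)^((γ−1)/γ).
For a monatomic ideal gas γ = 5/3, so (γ−1)/γ = 2/5.
T₁ = 203 °C = 476.1 K.
T₂ = 476.1 × (59/2.1)^(2/5) = 1808 K.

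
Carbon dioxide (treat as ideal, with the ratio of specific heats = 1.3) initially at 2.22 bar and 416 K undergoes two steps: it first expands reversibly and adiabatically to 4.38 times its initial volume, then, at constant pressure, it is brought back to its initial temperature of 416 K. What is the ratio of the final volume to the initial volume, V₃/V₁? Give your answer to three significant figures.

V₃/V₁ ≈ 6.82

Adiabatic step: V₂/V₁ = 4.38; T₂ = T₁·(1/4.38)^(0.3) = 267.1 K.
Isobaric step: V₃/V₂ = T₃/T₂ = 416/267.1.
V₃/V₁ = (V₂/V₁)(V₃/V₂) = 4.38 × (416/267.1) = 6.822.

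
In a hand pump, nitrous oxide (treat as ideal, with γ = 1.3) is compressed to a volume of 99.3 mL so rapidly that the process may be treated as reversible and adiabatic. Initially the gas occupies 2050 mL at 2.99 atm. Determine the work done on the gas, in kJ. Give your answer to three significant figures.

W ≈ 3.06 kJ

P₂ = P₁(V₁/V₂)^γ = 2.99×(2050/99.3)^(1.3) = 153.1 atm.
For a reversible adiabat, W_by_gas = (P₁V₁ − P₂V₂)/(γ−1).
W_by = (303000×0.00205 − 1.551×10^7×9.93×10^-5) / (0.3) = -3064 J.
W_on_gas = −W_by = 3064 J.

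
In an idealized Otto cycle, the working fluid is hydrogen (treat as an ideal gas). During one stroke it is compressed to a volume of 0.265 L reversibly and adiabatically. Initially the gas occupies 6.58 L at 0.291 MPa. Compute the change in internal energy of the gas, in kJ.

γ = 7/5 for a diatomic ideal gas.
P₂ = P₁(V₁/V₂)^γ = 0.291×(6.58/0.265)^(7/5) = 26.11 MPa.
For a reversible adiabat, W_by_gas = (P₁V₁ − P₂V₂)/(γ−1).
W_by = (291000×0.00658 − 2.611×10^7×0.000265) / (2/5) = -12510 J.
Q = 0 ⇒ ΔU = −W_by = 12510 J.

ΔU ≈ 12.5 kJ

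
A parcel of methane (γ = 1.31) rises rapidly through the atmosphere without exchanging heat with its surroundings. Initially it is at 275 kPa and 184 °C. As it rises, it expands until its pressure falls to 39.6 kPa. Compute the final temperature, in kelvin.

T₂ ≈ 289 K

Adiabatic: T₂/T₁ = (P₂/P₁)^((γ−1)/γ).
T₁ = 184 °C = 457.1 K.
T₂ = 457.1 × (39.6/275)^(0.237) = 289 K.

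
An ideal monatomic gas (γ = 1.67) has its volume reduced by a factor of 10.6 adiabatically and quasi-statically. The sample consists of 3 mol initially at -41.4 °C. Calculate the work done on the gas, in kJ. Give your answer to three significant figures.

Adiabatic: T₁V₁^(γ−1) = T₂V₂^(γ−1) ⇒ T₂ = T₁ (V₁/V₂)^(γ−1).
T₁ = -41.4 °C = 231.7 K.
T₂ = 231.7 × 10.6^(0.67) = 1127 K.
Q = 0, so ΔU = W_on_gas = nCᵥΔT with Cᵥ = R/(γ−1) = 12.41 J/(mol·K).
ΔU = 3 × 12.41 × (1127 − 231.7) = 33330 J.

W ≈ 33.3 kJ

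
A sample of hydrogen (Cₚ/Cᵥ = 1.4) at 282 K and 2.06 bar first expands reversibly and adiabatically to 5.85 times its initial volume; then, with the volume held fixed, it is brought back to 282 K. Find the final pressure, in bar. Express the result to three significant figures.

Adiabatic step (PV^γ = const): P₂ = 2.06×(1/5.85)^(1.4) = 0.1737 bar; T₂ = 282×(1/5.85)^(0.4) = 139.1 K.
Isochoric: P₃ = P₂(T₃/T₂) = 0.1737 × (282/139.1) = 0.3521 bar.

P₃ ≈ 0.352 bar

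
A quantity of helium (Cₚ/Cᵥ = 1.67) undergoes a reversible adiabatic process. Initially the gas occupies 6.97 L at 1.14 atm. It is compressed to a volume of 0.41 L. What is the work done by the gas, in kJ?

W ≈ -6.82 kJ

P₂ = P₁(V₁/V₂)^γ = 1.14×(6.97/0.41)^(1.67) = 129.3 atm.
For a reversible adiabat, W_by_gas = (P₁V₁ − P₂V₂)/(γ−1).
W_by = (115500×0.00697 − 1.311×10^7×0.00041) / (0.67) = -6818 J.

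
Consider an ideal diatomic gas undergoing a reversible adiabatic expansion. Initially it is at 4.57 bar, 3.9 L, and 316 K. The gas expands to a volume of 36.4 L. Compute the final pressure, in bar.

P₂ ≈ 0.200 bar

Since PV^γ is constant along a reversible adiabat, P₂ = P₁ (V₁/V₂)^γ.
γ = 7/5 for a diatomic ideal gas.
P₂ = 4.57 × (3.9/36.4)^(7/5) = 0.2004 bar.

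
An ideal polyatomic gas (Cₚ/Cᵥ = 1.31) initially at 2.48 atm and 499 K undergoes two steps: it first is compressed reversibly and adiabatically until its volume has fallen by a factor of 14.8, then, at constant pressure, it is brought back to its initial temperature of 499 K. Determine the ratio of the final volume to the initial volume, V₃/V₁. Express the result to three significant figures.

V₃/V₁ ≈ 0.0293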